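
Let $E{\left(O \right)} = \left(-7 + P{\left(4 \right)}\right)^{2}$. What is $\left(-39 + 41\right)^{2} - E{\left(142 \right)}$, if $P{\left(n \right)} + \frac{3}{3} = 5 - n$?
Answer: $-45$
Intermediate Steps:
$P{\left(n \right)} = 4 - n$ ($P{\left(n \right)} = -1 - \left(-5 + n\right) = 4 - n$)
$E{\left(O \right)} = 49$ ($E{\left(O \right)} = \left(-7 + \left(4 - 4\right)\right)^{2} = \left(-7 + 0\right)^{2} = \left(-7\right)^{2} = 49$)
$\left(-39 + 41\right)^{2} - E{\left(142 \right)} = \left(-39 + 41\right)^{2} - 49 = 2^{2} - 49 = 4 - 49 = -45$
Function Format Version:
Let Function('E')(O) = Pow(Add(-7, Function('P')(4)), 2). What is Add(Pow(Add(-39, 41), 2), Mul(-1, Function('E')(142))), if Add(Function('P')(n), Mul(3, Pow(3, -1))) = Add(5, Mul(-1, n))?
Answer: -45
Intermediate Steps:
Function('P')(n) = Add(4, Mul(-1, n)) (Function('P')(n) = Add(-1, Add(5, Mul(-1, n))) = Add(4, Mul(-1, n)))
Function('E')(O) = 49 (Function('E')(O) = Pow(Add(-7, Add(4, Mul(-1, 4))), 2) = Pow(Add(-7, Add(4, -4)), 2) = Pow(Add(-7, 0), 2) = Pow(-7, 2) = 49)
Add(Pow(Add(-39, 41), 2), Mul(-1, Function('E')(142))) = Add(Pow(Add(-39, 41), 2), Mul(-1, 49)) = Add(Pow(2, 2), -49) = Add(4, -49) = -45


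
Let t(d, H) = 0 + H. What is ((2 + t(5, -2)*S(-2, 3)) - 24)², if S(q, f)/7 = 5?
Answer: 8464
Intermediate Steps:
t(d, H) = H
S(q, f) = 35 (S(q, f) = 7*5 = 35)
((2 + t(5, -2)*S(-2, 3)) - 24)² = ((2 - 2*35) - 24)² = ((2 - 70) - 24)² = (-68 - 24)² = (-92)² = 8464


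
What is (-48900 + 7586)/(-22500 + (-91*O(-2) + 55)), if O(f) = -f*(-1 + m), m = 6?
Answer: 41314/23355 ≈ 1.7690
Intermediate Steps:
O(f) = -5*f (O(f) = -f*(-1 + 6) = -f*5 = -5*f)
(-48900 + 7586)/(-22500 + (-91*O(-2) + 55)) = (-48900 + 7586)/(-22500 + (-(-455)*(-2) + 55)) = -41314/(-22500 + (-91*10 + 55)) = -41314/(-22500 + (-910 + 55)) = -41314/(-22500 - 855) = -41314/(-23355) = -41314*(-1/23355) = 41314/23355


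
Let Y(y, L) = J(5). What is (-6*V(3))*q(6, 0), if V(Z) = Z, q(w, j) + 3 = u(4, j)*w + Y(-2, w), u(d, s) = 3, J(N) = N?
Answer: -360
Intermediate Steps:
Y(y, L) = 5
q(w, j) = 2 + 3*w (q(w, j) = -3 + (3*w + 5) = -3 + (5 + 3*w) = 2 + 3*w)
(-6*V(3))*q(6, 0) = (-6*3)*(2 + 3*6) = -18*(2 + 18) = -18*20 = -360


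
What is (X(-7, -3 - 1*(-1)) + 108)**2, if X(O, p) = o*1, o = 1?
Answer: 11881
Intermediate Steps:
X(O, p) = 1 (X(O, p) = 1*1 = 1)
(X(-7, -3 - 1*(-1)) + 108)**2 = (1 + 108)**2 = 109**2 = 11881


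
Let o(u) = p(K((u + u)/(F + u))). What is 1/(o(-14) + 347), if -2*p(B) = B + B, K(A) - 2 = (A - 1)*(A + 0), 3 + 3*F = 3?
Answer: 1/343 ≈ 0.0029155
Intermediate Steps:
F = 0 (F = -1 + (1/3)*3 = -1 + 1 = 0)
K(A) = 2 + A*(-1 + A) (K(A) = 2 + (A - 1)*(A + 0) = 2 + (-1 + A)*A = 2 + A*(-1 + A))
p(B) = -B (p(B) = -(B + B)/2 = -B)
o(u) = -4 (o(u) = -(2 + ((u + u)/(0 + u))**2 - (u + u)/(0 + u)) = -(2 + ((2*u)/u)**2 - 2*u/u) = -(2 + 2**2 - 1*2) = -(2 + 4 - 2) = -1*4 = -4)
1/(o(-14) + 347) = 1/(-4 + 347) = 1/343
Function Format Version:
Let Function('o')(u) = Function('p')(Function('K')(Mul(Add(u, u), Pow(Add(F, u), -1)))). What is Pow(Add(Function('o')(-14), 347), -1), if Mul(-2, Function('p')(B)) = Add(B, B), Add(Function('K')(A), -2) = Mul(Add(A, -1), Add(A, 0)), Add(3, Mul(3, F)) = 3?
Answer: Rational(1, 343) ≈ 0.0029155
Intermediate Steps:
F = 0 (F = Add(-1, Mul(Rational(1, 3), 3)) = Add(-1, 1) = 0)
Function('K')(A) = Add(2, Mul(A, Add(-1, A))) (Function('K')(A) = Add(2, Mul(Add(A, -1), Add(A, 0))) = Add(2, Mul(Add(-1, A), A)) = Add(2, Mul(A, Add(-1, A))))
Function('p')(B) = Mul(-1, B) (Function('p')(B) = Mul(Rational(-1, 2), Add(B, B)) = Mul(Rational(-1, 2), Mul(2, B)) = Mul(-1, B))
Function('o')(u) = -4 (Function('o')(u) = Mul(-1, Add(2, Pow(Mul(Add(u, u), Pow(Add(0, u), -1)), 2), Mul(-1, Mul(Add(u, u), Pow(Add(0, u), -1))))) = Mul(-1, Add(2, Pow(Mul(Mul(2, u), Pow(u, -1)), 2), Mul(-1, Mul(Mul(2, u), Pow(u, -1))))) = Mul(-1, Add(2, Pow(2, 2), Mul(-1, 2))) = Mul(-1, Add(2, 4, -2)) = Mul(-1, 4) = -4)
Pow(Add(Function('o')(-14), 347), -1) = Pow(Add(-4, 347), -1) = Pow(343, -1) = Rational(1, 343)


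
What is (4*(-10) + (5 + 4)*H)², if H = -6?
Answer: 8836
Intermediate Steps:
(4*(-10) + (5 + 4)*H)² = (4*(-10) + (5 + 4)*(-6))² = (-40 + 9*(-6))² = (-40 - 54)² = (-94)² = 8836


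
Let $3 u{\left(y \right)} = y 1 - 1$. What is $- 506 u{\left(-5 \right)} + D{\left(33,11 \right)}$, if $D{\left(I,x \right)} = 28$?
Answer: $1040$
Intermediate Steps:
$u{\left(y \right)} = - \frac{1}{3} + \frac{y}{3}$ ($u{\left(y \right)} = \frac{y 1 - 1}{3} = \frac{y - 1}{3} = \frac{-1 + y}{3} = - \frac{1}{3} + \frac{y}{3}$)
$- 506 u{\left(-5 \right)} + D{\left(33,11 \right)} = - 506 \left(- \frac{1}{3} + \frac{1}{3} \left(-5\right)\right) + 28 = - 506 \left(- \frac{1}{3} - \frac{5}{3}\right) + 28 = \left(-506\right) \left(-2\right) + 28 = 1012 + 28 = 1040$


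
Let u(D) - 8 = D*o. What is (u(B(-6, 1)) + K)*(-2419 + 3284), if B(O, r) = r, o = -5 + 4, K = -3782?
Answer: -3265375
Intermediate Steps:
o = -1
u(D) = 8 - D (u(D) = 8 + D*(-1) = 8 - D)
(u(B(-6, 1)) + K)*(-2419 + 3284) = ((8 - 1*1) - 3782)*(-2419 + 3284) = ((8 - 1) - 3782)*865 = (7 - 3782)*865 = -3775*865 = -3265375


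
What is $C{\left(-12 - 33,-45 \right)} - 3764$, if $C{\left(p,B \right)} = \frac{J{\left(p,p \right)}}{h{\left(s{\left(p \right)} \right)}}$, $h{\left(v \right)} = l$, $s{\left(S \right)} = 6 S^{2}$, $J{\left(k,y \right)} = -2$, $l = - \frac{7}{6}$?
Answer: $- \frac{26336}{7} \approx -3762.3$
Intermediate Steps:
$l = - \frac{7}{6}$ ($l = \left(-7\right) \frac{1}{6} = - \frac{7}{6} \approx -1.1667$)
$h{\left(v \right)} = - \frac{7}{6}$
$C{\left(p,B \right)} = \frac{12}{7}$ ($C{\left(p,B \right)} = - \frac{2}{- \frac{7}{6}} = \left(-2\right) \left(- \frac{6}{7}\right) = \frac{12}{7}$)
$C{\left(-12 - 33,-45 \right)} - 3764 = \frac{12}{7} - 3764 = - \frac{26336}{7}$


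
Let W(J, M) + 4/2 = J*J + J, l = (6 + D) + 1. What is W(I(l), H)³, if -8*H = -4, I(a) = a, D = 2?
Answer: 681472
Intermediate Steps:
l = 9 (l = (6 + 2) + 1 = 8 + 1 = 9)
H = ½ (H = -⅛*(-4) = ½ ≈ 0.50000)
W(J, M) = -2 + J + J² (W(J, M) = -2 + (J*J + J) = -2 + (J² + J) = -2 + (J + J²) = -2 + J + J²)
W(I(l), H)³ = (-2 + 9 + 9²)³ = (-2 + 9 + 81)³ = 88³ = 681472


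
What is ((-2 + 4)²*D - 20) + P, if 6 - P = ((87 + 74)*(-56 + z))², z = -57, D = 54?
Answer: -330985047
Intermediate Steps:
P = -330985243 (P = 6 - ((87 + 74)*(-56 - 57))² = 6 - (161*(-113))² = 6 - 1*(-18193)² = 6 - 1*330985249 = 6 - 330985249 = -330985243)
((-2 + 4)²*D - 20) + P = ((-2 + 4)²*54 - 20) - 330985243 = (2²*54 - 20) - 330985243 = (4*54 - 20) - 330985243 = (216 - 20) - 330985243 = 196 - 330985243 = -330985047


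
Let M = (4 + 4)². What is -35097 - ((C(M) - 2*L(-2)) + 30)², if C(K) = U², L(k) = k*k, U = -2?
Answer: -35773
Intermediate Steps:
L(k) = k²
M = 64 (M = 8² = 64)
C(K) = 4 (C(K) = (-2)² = 4)
-35097 - ((C(M) - 2*L(-2)) + 30)² = -35097 - ((4 - 2*(-2)²) + 30)² = -35097 - ((4 - 2*4) + 30)² = -35097 - ((4 - 8) + 30)² = -35097 - (-4 + 30)² = -35097 - 1*26² = -35097 - 1*676 = -35097 - 676 = -35773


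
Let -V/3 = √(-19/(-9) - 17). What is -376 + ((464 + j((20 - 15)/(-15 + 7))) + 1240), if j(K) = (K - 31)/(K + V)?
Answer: (-6893*I + 10624*√134)/(-5*I + 8*√134) ≈ 1328.1 - 2.724*I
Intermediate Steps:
V = -I*√134 (V = -3*√(-19/(-9) - 17) = -3*√(-19*(-⅑) - 17) = -3*√(19/9 - 17) = -I*√134 ≈ -11.576*I)
j(K) = (-31 + K)/(K - I*√134) (j(K) = (K - 31)/(K - I*√134) = (-31 + K)/(K - I*√134))
-376 + ((464 + j((20 - 15)/(-15 + 7))) + 1240) = -376 + ((464 + (-31 + (20 - 15)/(-15 + 7))/((20 - 15)/(-15 + 7) - I*√134)) + 1240) = -376 + ((464 + (-31 + 5/(-8))/(5/(-8) - I*√134)) + 1240) = -376 + ((464 + (-31 + 5*(-⅛))/(5*(-⅛) - I*√134)) + 1240) = -376 + ((464 + (-31 - 5/8)/(-5/8 - I*√134)) + 1240) = -376 + ((464 - 253/8/(-5/8 - I*√134)) + 1240) = -376 + ((464 - 253/(8*(-5/8 - I*√134))) + 1240) = -376 + (1704 - 253/(8*(-5/8 - I*√134))) = 1328 - 253/(8*(-5/8 - I*√134))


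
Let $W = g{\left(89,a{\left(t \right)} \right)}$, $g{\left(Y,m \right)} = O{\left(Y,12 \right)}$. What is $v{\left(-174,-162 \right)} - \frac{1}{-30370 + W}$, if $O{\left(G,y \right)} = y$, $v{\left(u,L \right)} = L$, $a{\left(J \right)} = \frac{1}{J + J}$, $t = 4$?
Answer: $- \frac{4917995}{30358} \approx -162.0$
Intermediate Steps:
$a{\left(J \right)} = \frac{1}{2 J}$
$g{\left(Y,m \right)} = 12$
$W = 12$
$v{\left(-174,-162 \right)} - \frac{1}{-30370 + W} = -162 - \frac{1}{-30370 + 12} = -162 - \frac{1}{-30358} = -162 - - \frac{1}{30358} = -162 + \frac{1}{30358} = - \frac{4917995}{30358}$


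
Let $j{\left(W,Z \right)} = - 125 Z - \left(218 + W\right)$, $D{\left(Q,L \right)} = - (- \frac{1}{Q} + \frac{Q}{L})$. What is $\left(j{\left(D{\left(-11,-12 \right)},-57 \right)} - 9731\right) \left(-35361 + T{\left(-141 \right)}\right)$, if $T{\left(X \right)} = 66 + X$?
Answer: $\frac{1100391155}{11} \approx 1.0004 \cdot 10^{8}$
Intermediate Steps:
$D{\left(Q,L \right)} = \frac{1}{Q} - \frac{Q}{L}$
$j{\left(W,Z \right)} = -218 - W - 125 Z$
$\left(j{\left(D{\left(-11,-12 \right)},-57 \right)} - 9731\right) \left(-35361 + T{\left(-141 \right)}\right) = \left(\left(-218 - \left(\frac{1}{-11} - - \frac{11}{-12}\right) - -7125\right) - 9731\right) \left(-35361 + \left(66 - 141\right)\right) = \left(\left(-218 - \left(- \frac{1}{11} - \left(-11\right) \left(- \frac{1}{12}\right)\right) + 7125\right) - 9731\right) \left(-35361 - 75\right) = \left(\left(-218 - \left(- \frac{1}{11} - \frac{11}{12}\right) + 7125\right) - 9731\right) \left(-35436\right) = \left(\left(-218 - - \frac{133}{132} + 7125\right) - 9731\right) \left(-35436\right) = \left(\left(-218 + \frac{133}{132} + 7125\right) - 9731\right) \left(-35436\right) = \left(\frac{911857}{132} - 9731\right) \left(-35436\right) = \left(- \frac{372635}{132}\right) \left(-35436\right) = \frac{1100391155}{11}$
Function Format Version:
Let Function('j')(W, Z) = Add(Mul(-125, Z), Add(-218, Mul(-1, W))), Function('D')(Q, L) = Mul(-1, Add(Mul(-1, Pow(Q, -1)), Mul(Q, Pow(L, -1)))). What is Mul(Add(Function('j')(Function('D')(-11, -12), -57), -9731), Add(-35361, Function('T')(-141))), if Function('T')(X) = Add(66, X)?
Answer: Rational(1100391155, 11) ≈ 1.0004e+8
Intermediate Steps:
Function('D')(Q, L) = Add(Pow(Q, -1), Mul(-1, Q, Pow(L, -1)))
Function('j')(W, Z) = Add(-218, Mul(-1, W), Mul(-125, Z))
Mul(Add(Function('j')(Function('D')(-11, -12), -57), -9731), Add(-35361, Function('T')(-141))) = Mul(Add(Add(-218, Mul(-1, Add(Pow(-11, -1), Mul(-1, -11, Pow(-12, -1)))), Mul(-125, -57)), -9731), Add(-35361, Add(66, -141))) = Mul(Add(Add(-218, Mul(-1, Add(Rational(-1, 11), Mul(-1, -11, Rational(-1, 12)))), 7125), -9731), Add(-35361, -75)) = Mul(Add(Add(-218, Mul(-1, Add(Rational(-1, 11), Rational(-11, 12))), 7125), -9731), -35436) = Mul(Add(Add(-218, Mul(-1, Rational(-133, 132)), 7125), -9731), -35436) = Mul(Add(Add(-218, Rational(133, 132), 7125), -9731), -35436) = Mul(Add(Rational(911857, 132), -9731), -35436) = Mul(Rational(-372635, 132), -35436) = Rational(1100391155, 11)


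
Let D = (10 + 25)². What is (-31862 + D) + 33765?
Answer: 3128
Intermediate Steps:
D = 1225 (D = 35² = 1225)
(-31862 + D) + 33765 = (-31862 + 1225) + 33765 = -30637 + 33765 = 3128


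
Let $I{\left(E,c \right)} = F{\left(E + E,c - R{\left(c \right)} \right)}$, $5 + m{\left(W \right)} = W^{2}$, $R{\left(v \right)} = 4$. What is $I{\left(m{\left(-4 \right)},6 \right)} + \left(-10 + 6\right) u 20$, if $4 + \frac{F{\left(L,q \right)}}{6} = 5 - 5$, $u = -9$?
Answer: $696$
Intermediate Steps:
$m{\left(W \right)} = -5 + W^{2}$
$F{\left(L,q \right)} = -24$ ($F{\left(L,q \right)} = -24 + 6 \left(5 - 5\right) = -24 + 6 \cdot 0 = -24 + 0 = -24$)
$I{\left(E,c \right)} = -24$
$I{\left(m{\left(-4 \right)},6 \right)} + \left(-10 + 6\right) u 20 = -24 + \left(-10 + 6\right) \left(-9\right) 20 = -24 + \left(-4\right) \left(-9\right) 20 = -24 + 36 \cdot 20 = -24 + 720 = 696$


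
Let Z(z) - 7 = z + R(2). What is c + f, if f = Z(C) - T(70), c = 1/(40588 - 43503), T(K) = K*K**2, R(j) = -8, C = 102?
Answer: -999550586/2915 ≈ -3.4290e+5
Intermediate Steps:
Z(z) = -1 + z (Z(z) = 7 + (z - 8) = 7 + (-8 + z) = -1 + z)
T(K) = K**3
c = -1/2915 (c = 1/(-2915) = -1/2915 ≈ -0.00034305)
f = -342899 (f = (-1 + 102) - 1*70**3 = 101 - 1*343000 = 101 - 343000 = -342899)
c + f = -1/2915 - 342899 = -999550586/2915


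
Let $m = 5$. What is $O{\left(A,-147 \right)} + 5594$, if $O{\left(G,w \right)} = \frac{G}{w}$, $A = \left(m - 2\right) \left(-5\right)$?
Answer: $\frac{274111}{49} \approx 5594.1$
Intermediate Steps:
$A = -15$ ($A = \left(5 - 2\right) \left(-5\right) = 3 \left(-5\right) = -15$)
$O{\left(A,-147 \right)} + 5594 = - \frac{15}{-147} + 5594 = \left(-15\right) \left(- \frac{1}{147}\right) + 5594 = \frac{5}{49} + 5594 = \frac{274111}{49}$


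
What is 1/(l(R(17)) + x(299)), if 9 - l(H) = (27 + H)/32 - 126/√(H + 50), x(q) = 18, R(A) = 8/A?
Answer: 1106280032/15608075111 - 6214656*√14586/15608075111 ≈ 0.022791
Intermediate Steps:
l(H) = 261/32 + 126/√(50 + H) - H/32 (l(H) = 9 - ((27 + H)/32 - 126/√(H + 50)) = 9 - ((27 + H)*(1/32) - 126/√(50 + H)) = 9 - ((27/32 + H/32) - 126/√(50 + H)) = 9 - (27/32 - 126/√(50 + H) + H/32) = 9 + (-27/32 + 126/√(50 + H) - H/32) = 261/32 + 126/√(50 + H) - H/32)
1/(l(R(17)) + x(299)) = 1/((261/32 + 126/√(50 + 8/17) - 1/(4*17)) + 18) = 1/((261/32 + 126/√(50 + 8*(1/17)) - 1/(4*17)) + 18) = 1/((261/32 + 126/√(50 + 8/17) - 1/32*8/17) + 18) = 1/((261/32 + 126/√(858/17) - 1/68) + 18) = 1/((261/32 + 126*(√14586/858) - 1/68) + 18) = 1/((261/32 + 21*√14586/143 - 1/68) + 18) = 1/((4429/544 + 21*√14586/143) + 18) = 1/(14221/544 + 21*√14586/143)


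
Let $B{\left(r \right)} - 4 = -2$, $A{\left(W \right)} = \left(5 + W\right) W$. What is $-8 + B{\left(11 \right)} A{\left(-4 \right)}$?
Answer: $-16$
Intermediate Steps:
$A{\left(W \right)} = W \left(5 + W\right)$
$B{\left(r \right)} = 2$ ($B{\left(r \right)} = 4 - 2 = 2$)
$-8 + B{\left(11 \right)} A{\left(-4 \right)} = -8 + 2 \left(- 4 \left(5 - 4\right)\right) = -8 + 2 \left(\left(-4\right) 1\right) = -8 + 2 \left(-4\right) = -8 - 8 = -16$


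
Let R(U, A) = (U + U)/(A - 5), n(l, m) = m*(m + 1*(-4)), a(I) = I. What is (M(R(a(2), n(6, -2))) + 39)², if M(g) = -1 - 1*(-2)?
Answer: 1600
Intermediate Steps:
n(l, m) = m*(-4 + m) (n(l, m) = m*(m - 4) = m*(-4 + m))
R(U, A) = 2*U/(-5 + A) (R(U, A) = (2*U)/(-5 + A) = 2*U/(-5 + A))
M(g) = 1 (M(g) = -1 + 2 = 1)
(M(R(a(2), n(6, -2))) + 39)² = (1 + 39)² = 40² = 1600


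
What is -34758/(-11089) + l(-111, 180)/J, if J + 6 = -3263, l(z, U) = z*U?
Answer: 335182122/36249941 ≈ 9.2464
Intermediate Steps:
l(z, U) = U*z
J = -3269 (J = -6 - 3263 = -3269)
-34758/(-11089) + l(-111, 180)/J = -34758/(-11089) + (180*(-111))/(-3269) = -34758*(-1/11089) - 19980*(-1/3269) = 34758/11089 + 19980/3269 = 335182122/36249941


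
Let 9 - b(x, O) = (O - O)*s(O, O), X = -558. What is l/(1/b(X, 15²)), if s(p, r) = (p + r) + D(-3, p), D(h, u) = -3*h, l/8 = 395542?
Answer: 28479024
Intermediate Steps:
l = 3164336 (l = 8*395542 = 3164336)
s(p, r) = 9 + p + r (s(p, r) = (p + r) - 3*(-3) = (p + r) + 9 = 9 + p + r)
b(x, O) = 9 (b(x, O) = 9 - (O - O)*(9 + O + O) = 9 - 0*(9 + 2*O) = 9 - 1*0 = 9 + 0 = 9)
l/(1/b(X, 15²)) = 3164336/(1/9) = 3164336/(⅑) = 3164336*9 = 28479024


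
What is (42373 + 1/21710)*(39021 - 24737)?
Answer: 6570053149002/10855 ≈ 6.0526e+8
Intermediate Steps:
(42373 + 1/21710)*(39021 - 24737) = (42373 + 1/21710)*14284 = (919917831/21710)*14284 = 6570053149002/10855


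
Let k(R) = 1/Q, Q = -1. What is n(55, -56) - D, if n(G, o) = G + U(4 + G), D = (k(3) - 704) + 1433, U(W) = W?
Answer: -614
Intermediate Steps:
k(R) = -1 (k(R) = 1/(-1) = -1)
D = 728 (D = (-1 - 704) + 1433 = -705 + 1433 = 728)
n(G, o) = 4 + 2*G (n(G, o) = G + (4 + G) = 4 + 2*G)
n(55, -56) - D = (4 + 2*55) - 1*728 = (4 + 110) - 728 = 114 - 728 = -614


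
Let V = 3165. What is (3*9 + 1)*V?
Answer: 88620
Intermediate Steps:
(3*9 + 1)*V = (3*9 + 1)*3165 = (27 + 1)*3165 = 28*3165 = 88620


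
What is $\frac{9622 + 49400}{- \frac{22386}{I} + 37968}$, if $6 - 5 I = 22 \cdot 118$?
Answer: $\frac{727938}{468805} \approx 1.5528$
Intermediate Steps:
$I = -518$ ($I = \frac{6}{5} - \frac{22 \cdot 118}{5} = \frac{6}{5} - \frac{2596}{5} = -518$)
$\frac{9622 + 49400}{- \frac{22386}{I} + 37968} = \frac{9622 + 49400}{- \frac{22386}{-518} + 37968} = \frac{59022}{\left(-22386\right) \left(- \frac{1}{518}\right) + 37968} = \frac{59022}{\frac{1599}{37} + 37968} = \frac{59022}{\frac{1406415}{37}} = 59022 \cdot \frac{37}{1406415} = \frac{727938}{468805}$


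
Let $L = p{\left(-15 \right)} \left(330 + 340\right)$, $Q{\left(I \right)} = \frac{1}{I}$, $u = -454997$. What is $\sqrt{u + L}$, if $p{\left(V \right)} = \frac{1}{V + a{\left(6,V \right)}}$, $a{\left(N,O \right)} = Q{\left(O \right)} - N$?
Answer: $\frac{i \sqrt{11359339058}}{158} \approx 674.56 i$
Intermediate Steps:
$a{\left(N,O \right)} = \frac{1}{O} - N$
$p{\left(V \right)} = \frac{1}{-6 + V + \frac{1}{V}}$ ($p{\left(V \right)} = \frac{1}{V + \left(\frac{1}{V} - 6\right)} = \frac{1}{V - \left(6 - \frac{1}{V}\right)} = \frac{1}{-6 + V + \frac{1}{V}}$)
$L = - \frac{5025}{158}$ ($L = - \frac{15}{1 - 15 \left(-6 - 15\right)} \left(330 + 340\right) = - \frac{15}{1 - -315} \cdot 670 = - \frac{15}{1 + 315} \cdot 670 = - \frac{15}{316} \cdot 670 = \left(-15\right) \frac{1}{316} \cdot 670 = \left(- \frac{15}{316}\right) 670 = - \frac{5025}{158} \approx -31.804$)
$\sqrt{u + L} = \sqrt{-454997 - \frac{5025}{158}} = \sqrt{- \frac{71894551}{158}} = \frac{i \sqrt{11359339058}}{158}$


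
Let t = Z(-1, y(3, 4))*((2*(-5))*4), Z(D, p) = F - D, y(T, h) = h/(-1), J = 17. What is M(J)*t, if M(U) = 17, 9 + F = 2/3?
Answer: 14960/3 ≈ 4986.7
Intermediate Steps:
F = -25/3 (F = -9 + 2/3 = -9 + 2*(⅓) = -9 + ⅔ = -25/3 ≈ -8.3333)
y(T, h) = -h (y(T, h) = h*(-1) = -h)
Z(D, p) = -25/3 - D
t = 880/3 (t = (-25/3 - 1*(-1))*((2*(-5))*4) = (-25/3 + 1)*(-10*4) = -22/3*(-40) = 880/3 ≈ 293.33)
M(J)*t = 17*(880/3) = 14960/3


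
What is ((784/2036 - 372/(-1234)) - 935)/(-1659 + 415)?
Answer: 293423949/390681932 ≈ 0.75106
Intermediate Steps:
((784/2036 - 372/(-1234)) - 935)/(-1659 + 415) = ((784*(1/2036) - 372*(-1/1234)) - 935)/(-1244) = ((196/509 + 186/617) - 935)*(-1/1244) = (215606/314053 - 935)*(-1/1244) = -293423949/314053*(-1/1244) = 293423949/390681932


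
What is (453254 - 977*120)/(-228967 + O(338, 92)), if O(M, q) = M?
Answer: -336014/228629 ≈ -1.4697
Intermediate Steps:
(453254 - 977*120)/(-228967 + O(338, 92)) = (453254 - 977*120)/(-228967 + 338) = (453254 - 117240)/(-228629) = 336014*(-1/228629) = -336014/228629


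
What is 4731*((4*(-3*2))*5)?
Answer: -567720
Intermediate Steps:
4731*((4*(-3*2))*5) = 4731*((4*(-6))*5) = 4731*(-24*5) = 4731*(-120) = -567720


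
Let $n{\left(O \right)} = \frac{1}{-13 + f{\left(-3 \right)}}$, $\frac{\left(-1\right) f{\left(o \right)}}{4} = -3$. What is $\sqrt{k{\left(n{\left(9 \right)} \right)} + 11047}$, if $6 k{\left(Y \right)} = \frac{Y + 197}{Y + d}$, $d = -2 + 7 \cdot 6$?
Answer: $\frac{\sqrt{16803761}}{39} \approx 105.11$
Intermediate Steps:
$f{\left(o \right)} = 12$ ($f{\left(o \right)} = \left(-4\right) \left(-3\right) = 12$)
$n{\left(O \right)} = -1$ ($n{\left(O \right)} = \frac{1}{-13 + 12} = \frac{1}{-1} = -1$)
$d = 40$ ($d = -2 + 42 = 40$)
$k{\left(Y \right)} = \frac{197 + Y}{6 \left(40 + Y\right)}$ ($k{\left(Y \right)} = \frac{\left(Y + 197\right) \frac{1}{Y + 40}}{6} = \frac{\left(197 + Y\right) \frac{1}{40 + Y}}{6} = \frac{\frac{1}{40 + Y} \left(197 + Y\right)}{6} = \frac{197 + Y}{6 \left(40 + Y\right)}$)
$\sqrt{k{\left(n{\left(9 \right)} \right)} + 11047} = \sqrt{\frac{197 - 1}{6 \left(40 - 1\right)} + 11047} = \sqrt{\frac{1}{6} \cdot \frac{1}{39} \cdot 196 + 11047} = \sqrt{\frac{98}{117} + 11047} = \sqrt{\frac{1292597}{117}} = \frac{\sqrt{16803761}}{39}$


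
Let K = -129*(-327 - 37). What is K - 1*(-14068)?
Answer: 61024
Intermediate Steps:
K = 46956 (K = -129*(-364) = 46956)
K - 1*(-14068) = 46956 - 1*(-14068) = 46956 + 14068 = 61024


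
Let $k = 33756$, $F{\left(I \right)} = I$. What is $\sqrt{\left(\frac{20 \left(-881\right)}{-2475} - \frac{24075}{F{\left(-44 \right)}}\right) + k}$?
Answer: $\frac{\sqrt{3736389305}}{330} \approx 185.23$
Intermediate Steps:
$\sqrt{\left(\frac{20 \left(-881\right)}{-2475} - \frac{24075}{F{\left(-44 \right)}}\right) + k} = \sqrt{\left(\frac{20 \left(-881\right)}{-2475} - \frac{24075}{-44}\right) + 33756} = \sqrt{\left(\left(-17620\right) \left(- \frac{1}{2475}\right) - - \frac{24075}{44}\right) + 33756} = \sqrt{\left(\frac{3524}{495} + \frac{24075}{44}\right) + 33756} = \sqrt{\frac{1097471}{1980} + 33756} = \sqrt{\frac{67934351}{1980}} = \frac{\sqrt{3736389305}}{330}$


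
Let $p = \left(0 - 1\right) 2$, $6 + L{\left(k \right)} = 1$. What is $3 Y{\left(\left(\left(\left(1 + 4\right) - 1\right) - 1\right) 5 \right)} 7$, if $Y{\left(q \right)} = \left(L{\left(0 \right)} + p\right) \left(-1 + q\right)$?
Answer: $-2058$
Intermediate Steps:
$L{\left(k \right)} = -5$ ($L{\left(k \right)} = -6 + 1 = -5$)
$p = -2$ ($p = \left(-1\right) 2 = -2$)
$Y{\left(q \right)} = 7 - 7 q$ ($Y{\left(q \right)} = \left(-5 - 2\right) \left(-1 + q\right) = - 7 \left(-1 + q\right) = 7 - 7 q$)
$3 Y{\left(\left(\left(\left(1 + 4\right) - 1\right) - 1\right) 5 \right)} 7 = 3 \left(7 - 7 \left(\left(\left(1 + 4\right) - 1\right) - 1\right) 5\right) 7 = 3 \left(7 - 7 \left(\left(5 - 1\right) - 1\right) 5\right) 7 = 3 \left(7 - 7 \left(4 - 1\right) 5\right) 7 = 3 \left(7 - 7 \cdot 3 \cdot 5\right) 7 = 3 \left(7 - 105\right) 7 = 3 \left(-98\right) 7 = \left(-294\right) 7 = -2058$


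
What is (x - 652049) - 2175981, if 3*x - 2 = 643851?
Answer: -7840237/3 ≈ -2.6134e+6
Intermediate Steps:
x = 643853/3 (x = ⅔ + (⅓)*643851 = ⅔ + 214617 = 643853/3 ≈ 2.1462e+5)
(x - 652049) - 2175981 = (643853/3 - 652049) - 2175981 = -1312294/3 - 2175981 = -7840237/3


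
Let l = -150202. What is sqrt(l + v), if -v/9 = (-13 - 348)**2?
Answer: I*sqrt(1323091) ≈ 1150.3*I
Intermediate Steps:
v = -1172889 (v = -9*(-13 - 348)**2 = -9*(-361)**2 = -9*130321 = -1172889)
sqrt(l + v) = sqrt(-150202 - 1172889) = sqrt(-1323091) = I*sqrt(1323091)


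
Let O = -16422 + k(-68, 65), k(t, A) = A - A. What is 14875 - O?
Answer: 31297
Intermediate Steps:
k(t, A) = 0
O = -16422 (O = -16422 + 0 = -16422)
14875 - O = 14875 - 1*(-16422) = 14875 + 16422 = 31297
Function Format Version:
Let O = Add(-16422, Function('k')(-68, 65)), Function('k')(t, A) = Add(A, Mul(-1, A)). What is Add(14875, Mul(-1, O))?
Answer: 31297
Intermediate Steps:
Function('k')(t, A) = 0
O = -16422 (O = Add(-16422, 0) = -16422)
Add(14875, Mul(-1, O)) = Add(14875, Mul(-1, -16422)) = Add(14875, 16422) = 31297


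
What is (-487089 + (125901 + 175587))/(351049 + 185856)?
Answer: -185601/536905 ≈ -0.34569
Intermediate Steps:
(-487089 + (125901 + 175587))/(351049 + 185856) = (-487089 + 301488)/536905 = -185601*1/536905 = -185601/536905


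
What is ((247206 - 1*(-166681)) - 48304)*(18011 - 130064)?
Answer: -40964671899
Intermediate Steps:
((247206 - 1*(-166681)) - 48304)*(18011 - 130064) = ((247206 + 166681) - 48304)*(-112053) = (413887 - 48304)*(-112053) = 365583*(-112053) = -40964671899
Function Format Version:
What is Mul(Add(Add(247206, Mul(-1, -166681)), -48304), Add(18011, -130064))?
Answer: -40964671899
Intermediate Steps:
Mul(Add(Add(247206, Mul(-1, -166681)), -48304), Add(18011, -130064)) = Mul(Add(Add(247206, 166681), -48304), -112053) = Mul(Add(413887, -48304), -112053) = Mul(365583, -112053) = -40964671899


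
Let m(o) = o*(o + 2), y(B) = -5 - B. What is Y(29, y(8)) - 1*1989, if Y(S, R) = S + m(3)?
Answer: -1945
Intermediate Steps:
m(o) = o*(2 + o)
Y(S, R) = 15 + S (Y(S, R) = S + 3*(2 + 3) = S + 3*5 = S + 15 = 15 + S)
Y(29, y(8)) - 1*1989 = (15 + 29) - 1*1989 = 44 - 1989 = -1945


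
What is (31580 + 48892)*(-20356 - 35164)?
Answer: -4467805440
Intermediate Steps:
(31580 + 48892)*(-20356 - 35164) = 80472*(-55520) = -4467805440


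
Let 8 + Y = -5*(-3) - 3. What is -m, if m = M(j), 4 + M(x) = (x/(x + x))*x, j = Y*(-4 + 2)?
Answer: 8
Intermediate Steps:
Y = 4 (Y = -8 + (-5*(-3) - 3) = -8 + (15 - 3) = -8 + 12 = 4)
j = -8 (j = 4*(-4 + 2) = 4*(-2) = -8)
M(x) = -4 + x/2 (M(x) = -4 + (x/(x + x))*x = -4 + (x/((2*x)))*x = -4 + ((1/(2*x))*x)*x = -4 + x/2)
m = -8 (m = -4 + (½)*(-8) = -4 - 4 = -8)
-m = -1*(-8) = 8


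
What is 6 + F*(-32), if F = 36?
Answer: -1146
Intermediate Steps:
6 + F*(-32) = 6 + 36*(-32) = 6 - 1152 = -1146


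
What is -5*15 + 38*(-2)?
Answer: -151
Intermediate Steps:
-5*15 + 38*(-2) = -75 - 76 = -151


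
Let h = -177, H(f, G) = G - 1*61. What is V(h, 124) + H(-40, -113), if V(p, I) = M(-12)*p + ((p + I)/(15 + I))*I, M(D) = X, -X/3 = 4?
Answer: 264478/139 ≈ 1902.7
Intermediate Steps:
H(f, G) = -61 + G (H(f, G) = G - 61 = -61 + G)
X = -12 (X = -3*4 = -12)
M(D) = -12
V(p, I) = -12*p + I*(I + p)/(15 + I) (V(p, I) = -12*p + ((p + I)/(15 + I))*I = -12*p + ((I + p)/(15 + I))*I = -12*p + I*(I + p)/(15 + I))
V(h, 124) + H(-40, -113) = (124**2 - 180*(-177) - 11*124*(-177))/(15 + 124) + (-61 - 113) = (15376 + 31860 + 241428)/139 - 174 = (1/139)*288664 - 174 = 288664/139 - 174 = 264478/139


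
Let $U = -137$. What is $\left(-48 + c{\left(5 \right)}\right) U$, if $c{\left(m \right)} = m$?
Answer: $5891$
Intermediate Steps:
$\left(-48 + c{\left(5 \right)}\right) U = \left(-48 + 5\right) \left(-137\right) = \left(-43\right) \left(-137\right) = 5891$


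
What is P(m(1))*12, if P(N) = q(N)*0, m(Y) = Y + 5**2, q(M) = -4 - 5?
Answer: 0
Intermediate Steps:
q(M) = -9
m(Y) = 25 + Y (m(Y) = Y + 25 = 25 + Y)
P(N) = 0 (P(N) = -9*0 = 0)
P(m(1))*12 = 0*12 = 0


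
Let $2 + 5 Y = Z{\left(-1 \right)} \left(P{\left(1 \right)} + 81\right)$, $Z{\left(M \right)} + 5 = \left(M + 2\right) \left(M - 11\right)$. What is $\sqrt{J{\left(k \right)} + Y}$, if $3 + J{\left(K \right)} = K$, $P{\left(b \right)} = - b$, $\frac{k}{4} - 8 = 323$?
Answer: $\frac{7 \sqrt{535}}{5} \approx 32.382$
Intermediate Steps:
$k = 1324$ ($k = 32 + 4 \cdot 323 = 32 + 1292 = 1324$)
$J{\left(K \right)} = -3 + K$
$Z{\left(M \right)} = -5 + \left(-11 + M\right) \left(2 + M\right)$ ($Z{\left(M \right)} = -5 + \left(M + 2\right) \left(M - 11\right) = -5 + \left(2 + M\right) \left(-11 + M\right) = -5 + \left(-11 + M\right) \left(2 + M\right)$)
$Y = - \frac{1362}{5}$ ($Y = - \frac{2}{5} + \frac{\left(-27 + \left(-1\right)^{2} - -9\right) \left(\left(-1\right) 1 + 81\right)}{5} = - \frac{2}{5} + \frac{\left(-27 + 1 + 9\right) \left(-1 + 81\right)}{5} = - \frac{2}{5} + \frac{\left(-17\right) 80}{5} = - \frac{2}{5} + \frac{1}{5} \left(-1360\right) = - \frac{2}{5} - 272 = - \frac{1362}{5} \approx -272.4$)
$\sqrt{J{\left(k \right)} + Y} = \sqrt{\left(-3 + 1324\right) - \frac{1362}{5}} = \sqrt{1321 - \frac{1362}{5}} = \sqrt{\frac{5243}{5}} = \frac{7 \sqrt{535}}{5}$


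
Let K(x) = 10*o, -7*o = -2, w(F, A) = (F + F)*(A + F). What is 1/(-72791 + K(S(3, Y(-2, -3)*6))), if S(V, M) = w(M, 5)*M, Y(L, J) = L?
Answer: -7/509517 ≈ -1.3739e-5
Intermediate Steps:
w(F, A) = 2*F*(A + F) (w(F, A) = (2*F)*(A + F) = 2*F*(A + F))
o = 2/7 (o = -⅐*(-2) = 2/7 ≈ 0.28571)
S(V, M) = 2*M²*(5 + M) (S(V, M) = (2*M*(5 + M))*M = 2*M²*(5 + M))
K(x) = 20/7 (K(x) = 10*(2/7) = 20/7)
1/(-72791 + K(S(3, Y(-2, -3)*6))) = 1/(-72791 + 20/7) = 1/(-509517/7) = -7/509517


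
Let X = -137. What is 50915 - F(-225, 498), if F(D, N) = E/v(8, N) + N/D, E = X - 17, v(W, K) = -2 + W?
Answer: 1273572/25 ≈ 50943.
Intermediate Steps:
E = -154 (E = -137 - 17 = -154)
F(D, N) = -77/3 + N/D (F(D, N) = -154/(-2 + 8) + N/D = -154/6 + N/D = -154*⅙ + N/D = -77/3 + N/D)
50915 - F(-225, 498) = 50915 - (-77/3 + 498/(-225)) = 50915 - (-77/3 + 498*(-1/225)) = 50915 - (-77/3 - 166/75) = 50915 - 1*(-697/25) = 50915 + 697/25 = 1273572/25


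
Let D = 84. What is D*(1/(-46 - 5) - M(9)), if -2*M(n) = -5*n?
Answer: -32158/17 ≈ -1891.6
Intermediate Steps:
M(n) = 5*n/2 (M(n) = -(-5)*n/2 = 5*n/2)
D*(1/(-46 - 5) - M(9)) = 84*(1/(-46 - 5) - 5*9/2) = 84*(1/(-51) - 1*45/2) = 84*(-1/51 - 45/2) = 84*(-2297/102) = -32158/17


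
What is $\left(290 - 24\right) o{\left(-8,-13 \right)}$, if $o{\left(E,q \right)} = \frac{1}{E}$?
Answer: $- \frac{133}{4} \approx -33.25$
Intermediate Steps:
$\left(290 - 24\right) o{\left(-8,-13 \right)} = \frac{290 - 24}{-8} = 266 \left(- \frac{1}{8}\right) = - \frac{133}{4}$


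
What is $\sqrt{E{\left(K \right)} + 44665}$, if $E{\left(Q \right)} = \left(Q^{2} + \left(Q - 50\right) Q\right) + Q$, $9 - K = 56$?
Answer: $\sqrt{51386} \approx 226.68$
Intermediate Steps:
$K = -47$ ($K = 9 - 56 = -47$)
$E{\left(Q \right)} = Q + Q^{2} + Q \left(-50 + Q\right)$ ($E{\left(Q \right)} = \left(Q^{2} + \left(Q - 50\right) Q\right) + Q = \left(Q^{2} + \left(-50 + Q\right) Q\right) + Q = \left(Q^{2} + Q \left(-50 + Q\right)\right) + Q = Q + Q^{2} + Q \left(-50 + Q\right)$)
$\sqrt{E{\left(K \right)} + 44665} = \sqrt{- 47 \left(-49 + 2 \left(-47\right)\right) + 44665} = \sqrt{- 47 \left(-49 - 94\right) + 44665} = \sqrt{\left(-47\right) \left(-143\right) + 44665} = \sqrt{6721 + 44665} = \sqrt{51386}$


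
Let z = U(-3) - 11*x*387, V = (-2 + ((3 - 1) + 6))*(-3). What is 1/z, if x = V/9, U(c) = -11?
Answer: 1/8503 ≈ 0.00011761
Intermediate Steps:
V = -18 (V = (-2 + (2 + 6))*(-3) = (-2 + 8)*(-3) = 6*(-3) = -18)
x = -2 (x = -18/9 = -18*1/9 = -2)
z = 8503 (z = -11 - 11*(-2)*387 = -11 + 22*387 = -11 + 8514 = 8503)
1/z = 1/8503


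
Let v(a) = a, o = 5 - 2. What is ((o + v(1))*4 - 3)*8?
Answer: 104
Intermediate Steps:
o = 3
((o + v(1))*4 - 3)*8 = ((3 + 1)*4 - 3)*8 = (4*4 - 3)*8 = (16 - 3)*8 = 13*8 = 104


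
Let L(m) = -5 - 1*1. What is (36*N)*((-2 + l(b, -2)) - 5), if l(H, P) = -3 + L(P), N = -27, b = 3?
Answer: 15552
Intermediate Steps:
L(m) = -6 (L(m) = -5 - 1 = -6)
l(H, P) = -9 (l(H, P) = -3 - 6 = -9)
(36*N)*((-2 + l(b, -2)) - 5) = (36*(-27))*((-2 - 9) - 5) = -972*(-11 - 5) = -972*(-16) = 15552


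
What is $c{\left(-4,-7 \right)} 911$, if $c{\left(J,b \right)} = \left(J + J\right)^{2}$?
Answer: $58304$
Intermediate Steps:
$c{\left(J,b \right)} = 4 J^{2}$ ($c{\left(J,b \right)} = \left(2 J\right)^{2} = 4 J^{2}$)
$c{\left(-4,-7 \right)} 911 = 4 \left(-4\right)^{2} \cdot 911 = 4 \cdot 16 \cdot 911 = 64 \cdot 911 = 58304$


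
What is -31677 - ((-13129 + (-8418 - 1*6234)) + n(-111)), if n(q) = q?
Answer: -3785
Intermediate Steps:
-31677 - ((-13129 + (-8418 - 1*6234)) + n(-111)) = -31677 - ((-13129 + (-8418 - 1*6234)) - 111) = -31677 - ((-13129 + (-8418 - 6234)) - 111) = -31677 - ((-13129 - 14652) - 111) = -31677 - (-27781 - 111) = -31677 - 1*(-27892) = -31677 + 27892 = -3785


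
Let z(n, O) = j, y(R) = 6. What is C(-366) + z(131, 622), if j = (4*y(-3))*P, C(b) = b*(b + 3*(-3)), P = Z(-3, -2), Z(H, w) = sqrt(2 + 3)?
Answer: 137250 + 24*sqrt(5) ≈ 1.3730e+5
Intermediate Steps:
Z(H, w) = sqrt(5)
P = sqrt(5) ≈ 2.2361
C(b) = b*(-9 + b) (C(b) = b*(b - 9) = b*(-9 + b))
j = 24*sqrt(5) (j = (4*6)*sqrt(5) = 24*sqrt(5) ≈ 53.666)
z(n, O) = 24*sqrt(5)
C(-366) + z(131, 622) = -366*(-9 - 366) + 24*sqrt(5) = -366*(-375) + 24*sqrt(5) = 137250 + 24*sqrt(5)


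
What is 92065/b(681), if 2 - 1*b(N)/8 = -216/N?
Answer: 20898755/4208 ≈ 4966.4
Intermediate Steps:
b(N) = 16 + 1728/N (b(N) = 16 - (-1728)/N = 16 + 1728/N)
92065/b(681) = 92065/(16 + 1728/681) = 92065/(16 + 1728*(1/681)) = 92065/(16 + 576/227) = 92065/(4208/227) = 92065*(227/4208) = 20898755/4208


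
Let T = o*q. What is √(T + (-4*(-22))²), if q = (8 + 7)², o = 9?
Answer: √9769 ≈ 98.838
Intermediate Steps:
q = 225 (q = 15² = 225)
T = 2025 (T = 9*225 = 2025)
√(T + (-4*(-22))²) = √(2025 + (-4*(-22))²) = √(2025 + 88²) = √(2025 + 7744) = √9769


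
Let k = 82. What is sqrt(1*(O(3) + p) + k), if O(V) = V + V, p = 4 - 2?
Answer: 3*sqrt(10) ≈ 9.4868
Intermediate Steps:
p = 2
O(V) = 2*V
sqrt(1*(O(3) + p) + k) = sqrt(1*(2*3 + 2) + 82) = sqrt(1*(6 + 2) + 82) = sqrt(1*8 + 82) = sqrt(8 + 82) = sqrt(90) = 3*sqrt(10)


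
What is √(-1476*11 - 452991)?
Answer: I*√469227 ≈ 685.0*I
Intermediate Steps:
√(-1476*11 - 452991) = √(-16236 - 452991) = √(-469227) = I*√469227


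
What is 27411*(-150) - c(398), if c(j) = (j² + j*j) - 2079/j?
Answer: -1762524205/398 ≈ -4.4285e+6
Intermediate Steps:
c(j) = -2079/j + 2*j² (c(j) = (j² + j²) - 2079/j = 2*j² - 2079/j = -2079/j + 2*j²)
27411*(-150) - c(398) = 27411*(-150) - (-2079 + 2*398³)/398 = -4111650 - (-2079 + 2*63044792)/398 = -4111650 - (-2079 + 126089584)/398 = -4111650 - 126087505/398 = -1762524205/398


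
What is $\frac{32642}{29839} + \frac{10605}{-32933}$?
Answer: $\frac{758556391}{982687787} \approx 0.77192$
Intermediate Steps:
$\frac{32642}{29839} + \frac{10605}{-32933} = 32642 \cdot \frac{1}{29839} + 10605 \left(- \frac{1}{32933}\right) = \frac{32642}{29839} - \frac{10605}{32933} = \frac{758556391}{982687787}$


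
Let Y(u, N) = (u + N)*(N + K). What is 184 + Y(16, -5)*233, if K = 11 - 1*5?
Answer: 2747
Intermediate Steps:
K = 6 (K = 11 - 5 = 6)
Y(u, N) = (6 + N)*(N + u) (Y(u, N) = (u + N)*(N + 6) = (N + u)*(6 + N) = (6 + N)*(N + u))
184 + Y(16, -5)*233 = 184 + ((-5)**2 + 6*(-5) + 6*16 - 5*16)*233 = 184 + (25 - 30 + 96 - 80)*233 = 184 + 11*233 = 184 + 2563 = 2747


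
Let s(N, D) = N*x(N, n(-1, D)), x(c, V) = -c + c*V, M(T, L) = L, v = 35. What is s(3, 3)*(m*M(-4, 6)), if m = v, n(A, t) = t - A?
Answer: 5670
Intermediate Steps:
x(c, V) = -c + V*c
m = 35
s(N, D) = D*N² (s(N, D) = N*(N*(-1 + (D - 1*(-1)))) = N*(N*(-1 + (D + 1))) = N*(N*(-1 + (1 + D))) = N*(N*D) = N*(D*N) = D*N²)
s(3, 3)*(m*M(-4, 6)) = (3*3²)*(35*6) = (3*9)*210 = 27*210 = 5670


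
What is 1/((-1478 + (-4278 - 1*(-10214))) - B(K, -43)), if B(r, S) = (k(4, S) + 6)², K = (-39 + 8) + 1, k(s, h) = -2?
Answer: 1/4442 ≈ 0.00022512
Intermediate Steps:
K = -30 (K = -31 + 1 = -30)
B(r, S) = 16 (B(r, S) = (-2 + 6)² = 4² = 16)
1/((-1478 + (-4278 - 1*(-10214))) - B(K, -43)) = 1/((-1478 + (-4278 - 1*(-10214))) - 1*16) = 1/((-1478 + (-4278 + 10214)) - 16) = 1/((-1478 + 5936) - 16) = 1/(4458 - 16) = 1/4442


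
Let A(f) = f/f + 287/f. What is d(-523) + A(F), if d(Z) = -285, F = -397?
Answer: -113035/397 ≈ -284.72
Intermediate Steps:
A(f) = 1 + 287/f
d(-523) + A(F) = -285 + (287 - 397)/(-397) = -285 - 1/397*(-110) = -285 + 110/397 = -113035/397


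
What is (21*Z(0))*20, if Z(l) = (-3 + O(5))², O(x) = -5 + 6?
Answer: 1680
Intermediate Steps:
O(x) = 1
Z(l) = 4 (Z(l) = (-3 + 1)² = (-2)² = 4)
(21*Z(0))*20 = (21*4)*20 = 84*20 = 1680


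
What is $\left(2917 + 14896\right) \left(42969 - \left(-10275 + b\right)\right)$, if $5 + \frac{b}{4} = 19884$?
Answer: $-467983136$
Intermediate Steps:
$b = 79516$ ($b = -20 + 4 \cdot 19884 = -20 + 79536 = 79516$)
$\left(2917 + 14896\right) \left(42969 - \left(-10275 + b\right)\right) = \left(2917 + 14896\right) \left(42969 + \left(10275 - 79516\right)\right) = 17813 \left(42969 + \left(10275 - 79516\right)\right) = 17813 \left(42969 - 69241\right) = 17813 \left(-26272\right) = -467983136$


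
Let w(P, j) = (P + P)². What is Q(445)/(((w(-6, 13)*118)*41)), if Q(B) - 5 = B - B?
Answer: 5/696672 ≈ 7.1770e-6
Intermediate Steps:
Q(B) = 5 (Q(B) = 5 + (B - B) = 5 + 0 = 5)
w(P, j) = 4*P² (w(P, j) = (2*P)² = 4*P²)
Q(445)/(((w(-6, 13)*118)*41)) = 5/((((4*(-6)²)*118)*41)) = 5/((((4*36)*118)*41)) = 5/(((144*118)*41)) = 5/((16992*41)) = 5/696672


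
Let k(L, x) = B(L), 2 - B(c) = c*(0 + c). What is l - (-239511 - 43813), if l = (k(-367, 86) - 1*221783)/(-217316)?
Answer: 30785597427/108658 ≈ 2.8333e+5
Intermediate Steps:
B(c) = 2 - c² (B(c) = 2 - c*(0 + c) = 2 - c*c = 2 - c²)
k(L, x) = 2 - L²
l = 178235/108658 (l = ((2 - 1*(-367)²) - 1*221783)/(-217316) = ((2 - 1*134689) - 221783)*(-1/217316) = ((2 - 134689) - 221783)*(-1/217316) = (-134687 - 221783)*(-1/217316) = -356470*(-1/217316) = 178235/108658 ≈ 1.6403)
l - (-239511 - 43813) = 178235/108658 - (-239511 - 43813) = 178235/108658 - 1*(-283324) = 178235/108658 + 283324 = 30785597427/108658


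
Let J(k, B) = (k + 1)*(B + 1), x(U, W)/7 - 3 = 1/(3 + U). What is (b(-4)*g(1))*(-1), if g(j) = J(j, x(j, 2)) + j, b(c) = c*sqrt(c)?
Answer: 388*I ≈ 388.0*I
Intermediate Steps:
x(U, W) = 21 + 7/(3 + U)
J(k, B) = (1 + B)*(1 + k) (J(k, B) = (1 + k)*(1 + B) = (1 + B)*(1 + k))
b(c) = c**(3/2)
g(j) = 1 + 2*j + 7*(10 + 3*j)/(3 + j) + 7*j*(10 + 3*j)/(3 + j) (g(j) = (1 + 7*(10 + 3*j)/(3 + j) + j + (7*(10 + 3*j)/(3 + j))*j) + j = (1 + 7*(10 + 3*j)/(3 + j) + j + 7*j*(10 + 3*j)/(3 + j)) + j = (1 + j + 7*(10 + 3*j)/(3 + j) + 7*j*(10 + 3*j)/(3 + j)) + j = 1 + 2*j + 7*(10 + 3*j)/(3 + j) + 7*j*(10 + 3*j)/(3 + j))
(b(-4)*g(1))*(-1) = ((-4)**(3/2)*((73 + 23*1**2 + 98*1)/(3 + 1)))*(-1) = ((-8*I)*((73 + 23*1 + 98)/4))*(-1) = ((-8*I)*((73 + 23 + 98)/4))*(-1) = ((-8*I)*((1/4)*194))*(-1) = (-8*I*(97/2))*(-1) = -388*I*(-1) = 388*I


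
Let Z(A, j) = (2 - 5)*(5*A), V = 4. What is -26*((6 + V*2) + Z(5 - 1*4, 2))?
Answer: 26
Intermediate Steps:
Z(A, j) = -15*A
-26*((6 + V*2) + Z(5 - 1*4, 2)) = -26*((6 + 4*2) - 15*(5 - 1*4)) = -26*((6 + 8) - 15*(5 - 4)) = -26*(14 - 15*1) = -26*(14 - 15) = -26*(-1) = 26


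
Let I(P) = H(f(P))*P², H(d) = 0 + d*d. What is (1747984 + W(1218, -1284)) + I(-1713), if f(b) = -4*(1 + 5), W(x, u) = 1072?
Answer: 1691945600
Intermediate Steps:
f(b) = -24 (f(b) = -4*6 = -24)
H(d) = d² (H(d) = 0 + d² = d²)
I(P) = 576*P² (I(P) = (-24)²*P² = 576*P²)
(1747984 + W(1218, -1284)) + I(-1713) = (1747984 + 1072) + 576*(-1713)² = 1749056 + 576*2934369 = 1749056 + 1690196544 = 1691945600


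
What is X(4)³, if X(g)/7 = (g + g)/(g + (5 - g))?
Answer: 175616/125 ≈ 1404.9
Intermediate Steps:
X(g) = 14*g/5 (X(g) = 7*((g + g)/(g + (5 - g))) = 7*((2*g)/5) = 7*((2*g)*(⅕)) = 7*(2*g/5) = 14*g/5)
X(4)³ = ((14/5)*4)³ = (56/5)³ = 175616/125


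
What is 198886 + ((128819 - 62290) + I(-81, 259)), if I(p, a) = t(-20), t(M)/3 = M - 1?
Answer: 265352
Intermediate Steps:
t(M) = -3 + 3*M (t(M) = 3*(M - 1) = 3*(-1 + M) = -3 + 3*M)
I(p, a) = -63 (I(p, a) = -3 + 3*(-20) = -3 - 60 = -63)
198886 + ((128819 - 62290) + I(-81, 259)) = 198886 + ((128819 - 62290) - 63) = 198886 + (66529 - 63) = 198886 + 66466 = 265352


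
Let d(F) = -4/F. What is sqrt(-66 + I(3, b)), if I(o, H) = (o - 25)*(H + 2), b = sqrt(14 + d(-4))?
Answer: sqrt(-110 - 22*sqrt(15)) ≈ 13.972*I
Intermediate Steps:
b = sqrt(15) (b = sqrt(14 - 4/(-4)) = sqrt(14 - 4*(-1/4)) = sqrt(14 + 1) = sqrt(15) ≈ 3.8730)
I(o, H) = (-25 + o)*(2 + H)
sqrt(-66 + I(3, b)) = sqrt(-66 + (-50 - 25*sqrt(15) + 2*3 + sqrt(15)*3)) = sqrt(-66 + (-50 - 25*sqrt(15) + 6 + 3*sqrt(15))) = sqrt(-66 + (-44 - 22*sqrt(15))) = sqrt(-110 - 22*sqrt(15))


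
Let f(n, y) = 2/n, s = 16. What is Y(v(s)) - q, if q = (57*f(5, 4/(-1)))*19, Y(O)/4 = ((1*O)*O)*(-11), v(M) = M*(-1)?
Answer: -58486/5 ≈ -11697.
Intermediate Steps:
v(M) = -M
Y(O) = -44*O² (Y(O) = 4*(((1*O)*O)*(-11)) = 4*((O*O)*(-11)) = 4*(O²*(-11)) = 4*(-11*O²) = -44*O²)
q = 2166/5 (q = (57*(2/5))*19 = (57*(2*(⅕)))*19 = (57*(⅖))*19 = (114/5)*19 = 2166/5 ≈ 433.20)
Y(v(s)) - q = -44*(-1*16)² - 1*2166/5 = -44*(-16)² - 2166/5 = -44*256 - 2166/5 = -11264 - 2166/5 = -58486/5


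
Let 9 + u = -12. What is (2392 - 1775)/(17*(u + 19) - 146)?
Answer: -617/180 ≈ -3.4278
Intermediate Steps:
u = -21 (u = -9 - 12 = -21)
(2392 - 1775)/(17*(u + 19) - 146) = (2392 - 1775)/(17*(-21 + 19) - 146) = 617/(17*(-2) - 146) = 617/(-34 - 146) = 617/(-180) = 617*(-1/180) = -617/180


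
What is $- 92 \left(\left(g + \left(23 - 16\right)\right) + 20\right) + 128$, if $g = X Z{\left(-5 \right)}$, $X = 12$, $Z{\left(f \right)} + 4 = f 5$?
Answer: $29660$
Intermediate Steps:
$Z{\left(f \right)} = -4 + 5 f$ ($Z{\left(f \right)} = -4 + f 5 = -4 + 5 f$)
$g = -348$ ($g = 12 \left(-4 + 5 \left(-5\right)\right) = 12 \left(-4 - 25\right) = 12 \left(-29\right) = -348$)
$- 92 \left(\left(g + \left(23 - 16\right)\right) + 20\right) + 128 = - 92 \left(\left(-348 + \left(23 - 16\right)\right) + 20\right) + 128 = - 92 \left(\left(-348 + 7\right) + 20\right) + 128 = - 92 \left(-341 + 20\right) + 128 = \left(-92\right) \left(-321\right) + 128 = 29532 + 128 = 29660$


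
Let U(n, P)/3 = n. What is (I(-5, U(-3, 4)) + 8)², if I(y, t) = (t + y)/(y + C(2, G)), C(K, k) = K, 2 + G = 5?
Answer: 1444/9 ≈ 160.44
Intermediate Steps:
G = 3 (G = -2 + 5 = 3)
U(n, P) = 3*n
I(y, t) = (t + y)/(2 + y) (I(y, t) = (t + y)/(y + 2) = (t + y)/(2 + y))
(I(-5, U(-3, 4)) + 8)² = ((3*(-3) - 5)/(2 - 5) + 8)² = ((-9 - 5)/(-3) + 8)² = (-⅓*(-14) + 8)² = (14/3 + 8)² = (38/3)² = 1444/9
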